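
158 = 158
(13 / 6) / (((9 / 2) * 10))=13 / 270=0.05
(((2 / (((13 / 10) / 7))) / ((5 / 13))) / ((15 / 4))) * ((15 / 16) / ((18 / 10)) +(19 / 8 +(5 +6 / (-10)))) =12257 / 225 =54.48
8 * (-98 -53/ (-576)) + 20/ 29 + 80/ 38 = -30962765/ 39672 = -780.47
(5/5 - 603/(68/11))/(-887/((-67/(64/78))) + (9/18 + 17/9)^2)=-463167315/79491167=-5.83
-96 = -96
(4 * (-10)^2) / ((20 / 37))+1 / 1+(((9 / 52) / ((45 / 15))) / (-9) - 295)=69575 / 156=445.99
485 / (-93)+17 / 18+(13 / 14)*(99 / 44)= -2.18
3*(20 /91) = 60 /91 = 0.66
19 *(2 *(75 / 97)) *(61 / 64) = 86925 / 3104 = 28.00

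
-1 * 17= -17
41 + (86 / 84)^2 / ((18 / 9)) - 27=51241 / 3528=14.52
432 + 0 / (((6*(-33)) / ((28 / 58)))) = 432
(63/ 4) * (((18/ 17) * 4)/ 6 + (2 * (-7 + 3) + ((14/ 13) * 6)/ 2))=-28287/ 442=-64.00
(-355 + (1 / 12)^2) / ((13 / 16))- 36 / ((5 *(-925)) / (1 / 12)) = -236425024 / 541125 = -436.91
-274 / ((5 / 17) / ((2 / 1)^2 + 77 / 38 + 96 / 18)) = -603211 / 57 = -10582.65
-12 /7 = -1.71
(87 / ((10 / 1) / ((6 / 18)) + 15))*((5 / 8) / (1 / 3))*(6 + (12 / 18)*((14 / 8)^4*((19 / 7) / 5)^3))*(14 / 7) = 9744377 / 192000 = 50.75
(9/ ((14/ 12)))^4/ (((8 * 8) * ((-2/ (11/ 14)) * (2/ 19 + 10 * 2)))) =-111071169/ 102724384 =-1.08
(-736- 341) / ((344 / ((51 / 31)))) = -54927 / 10664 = -5.15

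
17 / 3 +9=44 / 3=14.67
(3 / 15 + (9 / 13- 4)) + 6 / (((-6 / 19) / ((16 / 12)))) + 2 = -5156 / 195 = -26.44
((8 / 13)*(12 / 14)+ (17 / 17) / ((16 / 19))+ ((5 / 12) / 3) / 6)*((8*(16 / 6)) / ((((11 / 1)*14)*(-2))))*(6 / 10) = -68329 / 945945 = -0.07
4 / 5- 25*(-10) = 1254 / 5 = 250.80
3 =3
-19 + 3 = -16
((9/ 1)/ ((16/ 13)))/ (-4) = -117/ 64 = -1.83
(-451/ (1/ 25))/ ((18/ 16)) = -10022.22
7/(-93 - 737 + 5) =-7/825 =-0.01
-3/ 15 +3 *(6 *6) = 539/ 5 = 107.80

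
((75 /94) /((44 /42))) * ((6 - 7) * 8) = -3150 /517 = -6.09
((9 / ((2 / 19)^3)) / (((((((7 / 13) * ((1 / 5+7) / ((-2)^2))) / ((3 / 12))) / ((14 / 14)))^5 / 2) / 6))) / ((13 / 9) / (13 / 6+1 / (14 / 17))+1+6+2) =565048771178125 / 50386174820352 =11.21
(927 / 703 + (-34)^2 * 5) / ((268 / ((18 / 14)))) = 36578403 / 1318828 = 27.74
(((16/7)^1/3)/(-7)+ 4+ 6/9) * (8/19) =5360/2793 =1.92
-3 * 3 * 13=-117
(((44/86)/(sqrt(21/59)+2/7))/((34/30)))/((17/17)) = -272580/579683+16170*sqrt(1239)/579683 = 0.51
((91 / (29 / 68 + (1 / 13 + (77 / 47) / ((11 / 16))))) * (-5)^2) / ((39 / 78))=189043400 / 119923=1576.37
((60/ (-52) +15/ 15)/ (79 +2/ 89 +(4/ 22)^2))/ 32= -10769/ 177080592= -0.00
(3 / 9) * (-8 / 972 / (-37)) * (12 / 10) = 4 / 44955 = 0.00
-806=-806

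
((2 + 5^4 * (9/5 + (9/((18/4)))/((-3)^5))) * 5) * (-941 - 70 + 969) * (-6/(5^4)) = 7633108/3375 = 2261.66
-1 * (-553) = 553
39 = 39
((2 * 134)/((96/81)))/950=1809/7600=0.24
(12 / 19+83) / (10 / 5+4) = 1589 / 114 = 13.94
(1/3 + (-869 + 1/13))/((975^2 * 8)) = -271/2372760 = -0.00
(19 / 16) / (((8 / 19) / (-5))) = -14.10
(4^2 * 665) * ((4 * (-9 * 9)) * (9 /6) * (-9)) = 46539360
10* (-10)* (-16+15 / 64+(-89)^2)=-12648375 / 16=-790523.44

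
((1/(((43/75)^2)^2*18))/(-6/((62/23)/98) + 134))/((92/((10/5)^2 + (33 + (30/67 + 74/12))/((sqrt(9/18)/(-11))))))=-108984375/410146718368 + 6363779296875*sqrt(2)/219838641045248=0.04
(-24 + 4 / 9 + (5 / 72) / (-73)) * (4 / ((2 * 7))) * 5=-68785 / 2044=-33.65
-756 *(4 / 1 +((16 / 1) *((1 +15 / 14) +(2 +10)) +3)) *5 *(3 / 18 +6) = -5411250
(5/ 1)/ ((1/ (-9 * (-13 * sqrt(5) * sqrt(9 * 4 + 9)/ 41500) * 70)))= 2457/ 166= 14.80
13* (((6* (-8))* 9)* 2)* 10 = -112320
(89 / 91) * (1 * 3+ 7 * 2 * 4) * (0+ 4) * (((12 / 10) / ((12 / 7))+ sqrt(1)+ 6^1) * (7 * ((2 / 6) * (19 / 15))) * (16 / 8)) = 30728852 / 2925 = 10505.59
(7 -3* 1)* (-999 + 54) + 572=-3208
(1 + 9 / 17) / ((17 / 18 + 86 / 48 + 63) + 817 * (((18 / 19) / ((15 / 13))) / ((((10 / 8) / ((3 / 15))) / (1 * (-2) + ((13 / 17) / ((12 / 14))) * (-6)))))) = -1872 / 885491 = -0.00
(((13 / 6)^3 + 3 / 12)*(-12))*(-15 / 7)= 11255 / 42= 267.98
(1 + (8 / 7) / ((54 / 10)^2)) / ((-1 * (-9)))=5303 / 45927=0.12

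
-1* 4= -4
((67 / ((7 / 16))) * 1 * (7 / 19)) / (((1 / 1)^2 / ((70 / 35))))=2144 / 19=112.84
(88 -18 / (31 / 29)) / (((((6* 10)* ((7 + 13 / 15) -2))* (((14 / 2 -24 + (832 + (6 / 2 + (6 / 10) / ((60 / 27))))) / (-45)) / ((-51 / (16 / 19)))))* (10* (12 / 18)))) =721444725 / 7143169792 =0.10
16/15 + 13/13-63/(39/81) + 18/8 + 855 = 568207/780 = 728.47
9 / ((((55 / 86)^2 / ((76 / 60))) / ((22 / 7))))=843144 / 9625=87.60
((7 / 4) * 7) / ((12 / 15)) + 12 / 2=21.31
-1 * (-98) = 98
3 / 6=1 / 2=0.50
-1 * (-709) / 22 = 32.23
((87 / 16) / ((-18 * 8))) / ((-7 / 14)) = 29 / 384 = 0.08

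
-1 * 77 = -77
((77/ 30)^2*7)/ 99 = 3773/ 8100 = 0.47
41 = 41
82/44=41/22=1.86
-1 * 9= -9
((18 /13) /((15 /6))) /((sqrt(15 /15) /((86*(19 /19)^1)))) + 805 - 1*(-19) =56656 /65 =871.63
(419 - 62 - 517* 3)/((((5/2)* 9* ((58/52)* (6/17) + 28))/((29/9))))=-6.02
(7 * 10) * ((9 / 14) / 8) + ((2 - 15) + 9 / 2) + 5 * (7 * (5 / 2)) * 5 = 3477 / 8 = 434.62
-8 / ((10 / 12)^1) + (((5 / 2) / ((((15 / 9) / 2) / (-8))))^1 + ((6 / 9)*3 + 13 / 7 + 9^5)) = 2065674 / 35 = 59019.26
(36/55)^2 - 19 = -18.57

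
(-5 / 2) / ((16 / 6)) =-15 / 16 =-0.94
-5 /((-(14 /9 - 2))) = -45 /4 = -11.25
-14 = -14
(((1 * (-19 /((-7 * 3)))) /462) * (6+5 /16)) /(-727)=-1919 /112853664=-0.00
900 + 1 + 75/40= 7223/8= 902.88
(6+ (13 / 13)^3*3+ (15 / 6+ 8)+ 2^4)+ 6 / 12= 36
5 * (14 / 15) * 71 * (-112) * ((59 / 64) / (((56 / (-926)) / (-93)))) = -420873019 / 8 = -52609127.38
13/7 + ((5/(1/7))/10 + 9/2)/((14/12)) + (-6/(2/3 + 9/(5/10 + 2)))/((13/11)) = 21911/2912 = 7.52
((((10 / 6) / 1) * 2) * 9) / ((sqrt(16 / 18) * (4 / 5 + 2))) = 225 * sqrt(2) / 28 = 11.36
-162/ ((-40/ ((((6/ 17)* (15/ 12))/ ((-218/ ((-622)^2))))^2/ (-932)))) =-34098799460445/ 12800494352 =-2663.87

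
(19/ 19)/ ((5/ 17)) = 17/ 5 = 3.40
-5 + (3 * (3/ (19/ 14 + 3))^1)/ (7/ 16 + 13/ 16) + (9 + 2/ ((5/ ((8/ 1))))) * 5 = 17584/ 305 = 57.65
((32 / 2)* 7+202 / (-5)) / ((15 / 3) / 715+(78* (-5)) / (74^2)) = -140169172 / 125735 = -1114.80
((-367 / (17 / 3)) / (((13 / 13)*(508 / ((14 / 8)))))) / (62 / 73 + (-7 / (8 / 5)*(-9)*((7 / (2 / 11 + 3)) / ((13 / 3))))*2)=-7313943 / 1338502276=-0.01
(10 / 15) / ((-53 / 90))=-60 / 53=-1.13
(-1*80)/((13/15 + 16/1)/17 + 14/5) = -21.10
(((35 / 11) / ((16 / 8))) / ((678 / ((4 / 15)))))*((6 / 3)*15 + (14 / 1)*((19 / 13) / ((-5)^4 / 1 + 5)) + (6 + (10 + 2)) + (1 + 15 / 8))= 1667729 / 52355160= 0.03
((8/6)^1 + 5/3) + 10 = 13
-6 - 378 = -384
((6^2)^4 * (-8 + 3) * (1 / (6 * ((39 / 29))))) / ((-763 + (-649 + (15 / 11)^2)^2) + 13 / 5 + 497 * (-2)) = -247620304800 / 99219741491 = -2.50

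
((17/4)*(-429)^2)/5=3128697/20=156434.85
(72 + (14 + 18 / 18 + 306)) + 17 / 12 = 4733 / 12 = 394.42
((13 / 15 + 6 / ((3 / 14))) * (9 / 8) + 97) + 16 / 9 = 131.25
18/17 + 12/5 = 3.46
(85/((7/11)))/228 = 935/1596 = 0.59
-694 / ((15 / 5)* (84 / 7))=-347 / 18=-19.28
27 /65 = 0.42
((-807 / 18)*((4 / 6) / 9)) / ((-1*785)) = 269 / 63585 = 0.00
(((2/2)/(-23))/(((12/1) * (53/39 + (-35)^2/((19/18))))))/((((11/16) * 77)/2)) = -1976/16772303317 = -0.00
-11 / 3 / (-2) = 11 / 6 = 1.83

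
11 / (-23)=-11 / 23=-0.48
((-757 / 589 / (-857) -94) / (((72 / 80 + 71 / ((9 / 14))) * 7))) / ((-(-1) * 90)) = -0.00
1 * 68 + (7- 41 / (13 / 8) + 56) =1375 / 13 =105.77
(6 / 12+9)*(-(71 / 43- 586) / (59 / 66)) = 6209.94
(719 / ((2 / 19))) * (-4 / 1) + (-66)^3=-314818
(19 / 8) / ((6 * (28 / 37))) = 703 / 1344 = 0.52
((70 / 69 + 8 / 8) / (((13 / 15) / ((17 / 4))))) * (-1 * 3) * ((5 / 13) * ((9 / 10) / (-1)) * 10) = 1595025 / 15548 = 102.59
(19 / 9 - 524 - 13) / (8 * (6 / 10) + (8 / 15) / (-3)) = -12035 / 104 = -115.72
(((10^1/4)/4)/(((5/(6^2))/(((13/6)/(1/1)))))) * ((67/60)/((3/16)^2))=309.69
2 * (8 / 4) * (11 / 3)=44 / 3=14.67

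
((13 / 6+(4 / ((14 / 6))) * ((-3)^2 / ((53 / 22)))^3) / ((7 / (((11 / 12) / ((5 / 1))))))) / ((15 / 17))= 107046285797 / 39392854200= 2.72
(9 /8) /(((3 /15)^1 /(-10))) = -225 /4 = -56.25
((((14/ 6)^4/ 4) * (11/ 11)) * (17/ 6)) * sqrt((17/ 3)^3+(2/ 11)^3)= 40817 * sqrt(215800827)/ 2117016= 283.23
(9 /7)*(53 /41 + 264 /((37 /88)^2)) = 755042517 /392903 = 1921.70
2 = 2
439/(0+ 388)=439/388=1.13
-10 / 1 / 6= -5 / 3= -1.67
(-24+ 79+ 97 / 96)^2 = 28912129 / 9216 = 3137.17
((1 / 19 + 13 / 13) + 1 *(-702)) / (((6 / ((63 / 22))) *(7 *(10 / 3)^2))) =-179793 / 41800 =-4.30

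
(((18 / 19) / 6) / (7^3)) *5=15 / 6517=0.00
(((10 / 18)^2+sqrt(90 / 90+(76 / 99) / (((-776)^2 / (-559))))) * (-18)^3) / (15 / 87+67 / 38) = -19836 * sqrt(163825585) / 84293-220400 / 237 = -3941.95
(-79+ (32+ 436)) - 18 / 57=7385 / 19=388.68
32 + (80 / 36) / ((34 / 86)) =37.62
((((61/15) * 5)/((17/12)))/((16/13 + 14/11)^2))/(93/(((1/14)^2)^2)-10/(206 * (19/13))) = 2441140273/3808385440938647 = 0.00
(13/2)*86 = 559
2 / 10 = 1 / 5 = 0.20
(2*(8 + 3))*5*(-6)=-660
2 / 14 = 0.14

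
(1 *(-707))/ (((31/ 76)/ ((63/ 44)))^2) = -1012995963/ 116281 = -8711.62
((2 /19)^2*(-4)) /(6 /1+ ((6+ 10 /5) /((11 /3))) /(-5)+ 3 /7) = -6160 /832827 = -0.01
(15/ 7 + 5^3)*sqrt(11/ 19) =890*sqrt(209)/ 133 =96.74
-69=-69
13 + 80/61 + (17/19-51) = -41485/1159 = -35.79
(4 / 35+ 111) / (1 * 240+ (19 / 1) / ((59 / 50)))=229451 / 528850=0.43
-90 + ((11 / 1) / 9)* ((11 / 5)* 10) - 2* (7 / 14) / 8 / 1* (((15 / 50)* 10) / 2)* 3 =-9169 / 144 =-63.67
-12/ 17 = -0.71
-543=-543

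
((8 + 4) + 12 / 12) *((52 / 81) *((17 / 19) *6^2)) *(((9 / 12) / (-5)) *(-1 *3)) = 11492 / 95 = 120.97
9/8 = 1.12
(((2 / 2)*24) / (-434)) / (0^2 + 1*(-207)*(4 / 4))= 4 / 14973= 0.00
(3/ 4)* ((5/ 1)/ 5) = 3/ 4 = 0.75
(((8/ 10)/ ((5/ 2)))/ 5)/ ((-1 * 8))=-1/ 125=-0.01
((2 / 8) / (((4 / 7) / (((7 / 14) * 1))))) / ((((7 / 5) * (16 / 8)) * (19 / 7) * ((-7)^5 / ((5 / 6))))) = -25 / 17517696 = -0.00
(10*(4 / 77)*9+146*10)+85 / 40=903549 / 616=1466.80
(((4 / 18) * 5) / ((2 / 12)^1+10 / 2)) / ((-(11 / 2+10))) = -40 / 2883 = -0.01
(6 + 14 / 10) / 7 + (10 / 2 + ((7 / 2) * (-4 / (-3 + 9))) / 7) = 601 / 105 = 5.72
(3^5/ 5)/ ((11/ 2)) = 486/ 55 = 8.84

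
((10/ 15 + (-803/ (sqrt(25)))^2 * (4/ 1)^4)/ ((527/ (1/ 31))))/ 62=247606681/ 37983525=6.52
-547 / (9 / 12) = -2188 / 3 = -729.33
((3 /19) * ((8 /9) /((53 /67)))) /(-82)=-268 /123861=-0.00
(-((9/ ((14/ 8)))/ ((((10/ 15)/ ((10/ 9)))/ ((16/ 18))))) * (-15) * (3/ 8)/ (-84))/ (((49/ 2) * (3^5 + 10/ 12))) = -300/ 3512663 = -0.00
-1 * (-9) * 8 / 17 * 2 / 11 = 144 / 187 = 0.77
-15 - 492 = -507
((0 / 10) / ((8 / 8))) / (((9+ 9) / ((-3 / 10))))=0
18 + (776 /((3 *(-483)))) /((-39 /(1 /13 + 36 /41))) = 542561518 /30120363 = 18.01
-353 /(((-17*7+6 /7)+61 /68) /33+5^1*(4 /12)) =5544924 /29629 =187.15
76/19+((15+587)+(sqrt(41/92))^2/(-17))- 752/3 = 1667101/4692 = 355.31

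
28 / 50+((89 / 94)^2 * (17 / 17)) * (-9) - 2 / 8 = -856873 / 110450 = -7.76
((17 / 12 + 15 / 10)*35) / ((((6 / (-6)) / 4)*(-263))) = 1225 / 789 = 1.55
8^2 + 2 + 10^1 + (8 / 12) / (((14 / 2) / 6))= 536 / 7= 76.57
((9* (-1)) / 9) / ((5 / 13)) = -13 / 5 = -2.60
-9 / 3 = -3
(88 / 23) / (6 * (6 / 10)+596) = 220 / 34477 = 0.01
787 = 787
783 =783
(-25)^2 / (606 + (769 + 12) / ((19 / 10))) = 0.61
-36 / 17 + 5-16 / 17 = 33 / 17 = 1.94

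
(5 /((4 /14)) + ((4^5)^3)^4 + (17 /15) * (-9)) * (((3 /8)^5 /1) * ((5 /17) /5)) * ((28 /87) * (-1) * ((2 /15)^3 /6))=-93045959704944111103266494219624120831 /1262080000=-73724296165808911561284940000.00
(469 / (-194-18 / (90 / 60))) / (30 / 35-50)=3283 / 70864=0.05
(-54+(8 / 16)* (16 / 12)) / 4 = -40 / 3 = -13.33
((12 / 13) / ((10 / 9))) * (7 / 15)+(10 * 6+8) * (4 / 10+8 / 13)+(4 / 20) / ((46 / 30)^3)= 274779897 / 3954275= 69.49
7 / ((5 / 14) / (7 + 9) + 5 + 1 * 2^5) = 1568 / 8293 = 0.19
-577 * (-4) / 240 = 577 / 60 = 9.62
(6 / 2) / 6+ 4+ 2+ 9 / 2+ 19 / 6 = 85 / 6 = 14.17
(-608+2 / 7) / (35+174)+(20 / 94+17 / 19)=-6515 / 3619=-1.80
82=82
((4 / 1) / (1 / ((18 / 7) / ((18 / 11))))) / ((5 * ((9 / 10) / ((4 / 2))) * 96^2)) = 0.00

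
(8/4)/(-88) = -1/44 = -0.02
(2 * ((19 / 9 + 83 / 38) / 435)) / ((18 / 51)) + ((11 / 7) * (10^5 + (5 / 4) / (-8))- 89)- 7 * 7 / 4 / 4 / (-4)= 15701271952907 / 99973440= 157054.43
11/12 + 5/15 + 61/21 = 349/84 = 4.15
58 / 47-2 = -36 / 47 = -0.77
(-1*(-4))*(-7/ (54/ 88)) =-1232/ 27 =-45.63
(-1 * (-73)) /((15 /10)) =48.67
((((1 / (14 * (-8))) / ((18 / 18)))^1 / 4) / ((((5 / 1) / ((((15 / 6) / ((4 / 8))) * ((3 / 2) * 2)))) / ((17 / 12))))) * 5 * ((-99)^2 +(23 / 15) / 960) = -2399285191 / 5160960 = -464.89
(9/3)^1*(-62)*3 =-558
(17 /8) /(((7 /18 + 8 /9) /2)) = 153 /46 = 3.33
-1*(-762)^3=442450728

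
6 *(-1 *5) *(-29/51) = 290/17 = 17.06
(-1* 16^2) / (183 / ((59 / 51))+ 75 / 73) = -551296 / 342867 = -1.61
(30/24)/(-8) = -5/32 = -0.16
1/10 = 0.10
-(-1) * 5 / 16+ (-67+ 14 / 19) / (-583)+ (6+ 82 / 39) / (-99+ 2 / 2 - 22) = 37183801 / 103680720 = 0.36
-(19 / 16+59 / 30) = -757 / 240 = -3.15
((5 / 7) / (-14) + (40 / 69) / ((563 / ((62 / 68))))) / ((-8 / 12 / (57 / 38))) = 9723705 / 86292136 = 0.11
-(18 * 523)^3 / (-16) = 104287581243 / 2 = 52143790621.50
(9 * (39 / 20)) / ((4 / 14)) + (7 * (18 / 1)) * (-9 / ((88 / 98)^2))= -3254769 / 2420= -1344.95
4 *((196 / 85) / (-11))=-784 / 935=-0.84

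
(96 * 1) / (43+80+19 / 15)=180 / 233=0.77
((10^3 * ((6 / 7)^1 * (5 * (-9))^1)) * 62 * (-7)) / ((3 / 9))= 50220000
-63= -63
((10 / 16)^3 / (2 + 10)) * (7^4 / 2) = 300125 / 12288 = 24.42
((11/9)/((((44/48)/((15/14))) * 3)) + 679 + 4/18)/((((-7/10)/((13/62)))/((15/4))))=-13916825/18228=-763.49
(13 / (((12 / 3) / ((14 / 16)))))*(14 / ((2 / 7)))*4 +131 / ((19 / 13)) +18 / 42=688871 / 1064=647.44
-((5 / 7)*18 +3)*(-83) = 9213 / 7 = 1316.14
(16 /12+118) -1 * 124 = -14 /3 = -4.67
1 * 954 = 954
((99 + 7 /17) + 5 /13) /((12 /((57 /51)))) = 419045 /45084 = 9.29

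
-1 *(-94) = 94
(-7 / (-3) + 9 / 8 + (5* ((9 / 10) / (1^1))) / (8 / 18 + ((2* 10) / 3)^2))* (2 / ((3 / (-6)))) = -4313 / 303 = -14.23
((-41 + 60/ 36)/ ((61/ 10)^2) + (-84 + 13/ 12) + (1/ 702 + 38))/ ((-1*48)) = 240172381/ 250765632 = 0.96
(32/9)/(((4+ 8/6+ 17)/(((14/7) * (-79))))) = -5056/201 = -25.15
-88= -88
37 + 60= 97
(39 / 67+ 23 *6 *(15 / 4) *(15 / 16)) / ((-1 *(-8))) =1041423 / 17152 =60.72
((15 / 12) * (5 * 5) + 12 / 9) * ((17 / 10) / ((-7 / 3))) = -6647 / 280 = -23.74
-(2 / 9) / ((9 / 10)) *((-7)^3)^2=-2352980 / 81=-29049.14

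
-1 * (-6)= 6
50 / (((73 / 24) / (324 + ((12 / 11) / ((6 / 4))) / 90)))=12830720 / 2409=5326.16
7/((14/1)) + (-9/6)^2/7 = 0.82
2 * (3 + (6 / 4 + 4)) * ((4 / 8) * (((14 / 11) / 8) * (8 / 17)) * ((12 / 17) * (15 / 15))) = 0.45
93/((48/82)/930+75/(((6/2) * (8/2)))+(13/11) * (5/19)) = 164696180/11620173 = 14.17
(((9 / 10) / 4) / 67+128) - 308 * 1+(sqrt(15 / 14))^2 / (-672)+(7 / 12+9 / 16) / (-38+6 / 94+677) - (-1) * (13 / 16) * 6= -2072208983167 / 11832982560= -175.12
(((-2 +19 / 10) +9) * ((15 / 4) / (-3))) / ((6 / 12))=-89 / 4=-22.25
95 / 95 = 1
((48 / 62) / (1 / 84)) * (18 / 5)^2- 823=15359 / 775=19.82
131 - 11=120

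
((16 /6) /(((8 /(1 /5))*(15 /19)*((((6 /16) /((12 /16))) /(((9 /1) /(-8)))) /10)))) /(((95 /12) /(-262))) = 1572 /25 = 62.88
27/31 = 0.87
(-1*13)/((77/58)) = -754/77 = -9.79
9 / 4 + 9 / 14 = 81 / 28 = 2.89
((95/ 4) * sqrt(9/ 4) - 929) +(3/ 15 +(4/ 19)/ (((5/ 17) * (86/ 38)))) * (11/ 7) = -10746467/ 12040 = -892.56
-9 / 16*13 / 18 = -0.41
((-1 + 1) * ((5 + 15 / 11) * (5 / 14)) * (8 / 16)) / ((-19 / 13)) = 0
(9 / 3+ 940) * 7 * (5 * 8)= 264040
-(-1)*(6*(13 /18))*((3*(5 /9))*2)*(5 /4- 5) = -325 /6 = -54.17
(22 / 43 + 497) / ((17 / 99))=2117907 / 731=2897.27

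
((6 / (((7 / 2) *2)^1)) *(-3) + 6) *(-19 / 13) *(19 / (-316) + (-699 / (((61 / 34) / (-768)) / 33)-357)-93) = -49477195.27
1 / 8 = 0.12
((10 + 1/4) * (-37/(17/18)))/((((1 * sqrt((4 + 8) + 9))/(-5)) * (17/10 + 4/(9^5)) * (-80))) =-1343659995 * sqrt(21)/1911374192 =-3.22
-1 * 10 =-10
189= 189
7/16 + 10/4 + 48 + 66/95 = 78481/1520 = 51.63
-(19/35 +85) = -2994/35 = -85.54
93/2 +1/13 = 1211/26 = 46.58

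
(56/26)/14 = 2/13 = 0.15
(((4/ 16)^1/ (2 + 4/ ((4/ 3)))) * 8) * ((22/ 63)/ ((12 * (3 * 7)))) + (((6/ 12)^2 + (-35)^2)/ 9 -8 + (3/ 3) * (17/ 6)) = 10396619/ 79380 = 130.97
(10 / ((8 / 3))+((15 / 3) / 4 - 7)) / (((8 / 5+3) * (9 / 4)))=-40 / 207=-0.19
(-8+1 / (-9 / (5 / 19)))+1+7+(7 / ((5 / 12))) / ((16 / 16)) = 14339 / 855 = 16.77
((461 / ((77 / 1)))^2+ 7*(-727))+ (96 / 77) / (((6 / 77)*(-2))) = -30007592 / 5929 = -5061.16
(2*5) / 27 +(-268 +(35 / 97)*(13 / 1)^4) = 10037.89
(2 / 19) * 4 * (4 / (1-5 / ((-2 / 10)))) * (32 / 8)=0.26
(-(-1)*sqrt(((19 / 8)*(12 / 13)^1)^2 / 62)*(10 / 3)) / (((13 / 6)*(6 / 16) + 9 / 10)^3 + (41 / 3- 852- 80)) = -72960000*sqrt(62) / 565346914223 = -0.00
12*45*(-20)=-10800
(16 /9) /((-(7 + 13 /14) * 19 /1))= -224 /18981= -0.01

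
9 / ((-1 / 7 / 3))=-189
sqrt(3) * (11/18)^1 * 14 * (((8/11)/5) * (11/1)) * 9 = 616 * sqrt(3)/5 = 213.39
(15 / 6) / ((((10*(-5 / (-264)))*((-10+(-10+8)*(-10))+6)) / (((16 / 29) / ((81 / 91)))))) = 2002 / 3915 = 0.51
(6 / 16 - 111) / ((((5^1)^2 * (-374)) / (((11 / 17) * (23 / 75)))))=1357 / 578000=0.00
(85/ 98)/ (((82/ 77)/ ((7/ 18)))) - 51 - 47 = -288361/ 2952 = -97.68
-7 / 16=-0.44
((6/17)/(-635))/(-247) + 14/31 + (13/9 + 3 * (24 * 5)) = 269220209359/743915835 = 361.90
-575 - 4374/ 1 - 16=-4965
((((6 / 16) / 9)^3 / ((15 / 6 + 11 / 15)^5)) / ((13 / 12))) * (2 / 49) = 84375 / 10940271487418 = 0.00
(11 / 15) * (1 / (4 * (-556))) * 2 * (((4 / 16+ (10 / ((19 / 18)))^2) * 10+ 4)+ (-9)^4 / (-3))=10189531 / 12042960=0.85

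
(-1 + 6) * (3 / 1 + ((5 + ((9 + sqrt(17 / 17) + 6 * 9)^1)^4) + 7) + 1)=83886160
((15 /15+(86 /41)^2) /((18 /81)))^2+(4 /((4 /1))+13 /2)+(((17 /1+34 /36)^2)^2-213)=30871296191182909 /296637086736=104070.93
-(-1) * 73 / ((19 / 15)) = 1095 / 19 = 57.63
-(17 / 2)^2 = -289 / 4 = -72.25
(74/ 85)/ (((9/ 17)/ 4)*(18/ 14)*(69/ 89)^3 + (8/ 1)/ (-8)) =-1460695768/ 1544780075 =-0.95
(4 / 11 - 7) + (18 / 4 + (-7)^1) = -201 / 22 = -9.14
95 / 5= 19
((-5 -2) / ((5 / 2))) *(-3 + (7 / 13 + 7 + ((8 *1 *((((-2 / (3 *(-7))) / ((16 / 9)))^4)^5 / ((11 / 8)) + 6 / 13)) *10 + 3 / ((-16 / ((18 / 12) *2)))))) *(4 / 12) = -4203390184740482395222435311245787089 / 110115848934409520504911899981250560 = -38.17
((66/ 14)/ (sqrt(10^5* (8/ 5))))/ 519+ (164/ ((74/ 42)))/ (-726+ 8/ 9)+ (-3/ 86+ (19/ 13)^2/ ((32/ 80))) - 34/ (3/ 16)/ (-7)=3048328251675157/ 98074475662800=31.08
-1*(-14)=14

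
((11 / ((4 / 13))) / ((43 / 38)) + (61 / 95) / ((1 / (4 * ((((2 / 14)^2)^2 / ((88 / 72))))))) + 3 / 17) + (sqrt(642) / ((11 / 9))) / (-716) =116540823667 / 3668223790 - 9 * sqrt(642) / 7876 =31.74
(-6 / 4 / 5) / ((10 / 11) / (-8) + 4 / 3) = -0.25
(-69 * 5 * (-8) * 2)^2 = 30470400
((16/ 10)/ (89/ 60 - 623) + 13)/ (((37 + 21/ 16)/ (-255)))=-86.51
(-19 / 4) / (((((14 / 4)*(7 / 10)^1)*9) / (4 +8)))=-380 / 147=-2.59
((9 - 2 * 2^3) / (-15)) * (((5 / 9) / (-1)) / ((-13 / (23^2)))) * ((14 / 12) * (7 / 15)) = 181447 / 31590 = 5.74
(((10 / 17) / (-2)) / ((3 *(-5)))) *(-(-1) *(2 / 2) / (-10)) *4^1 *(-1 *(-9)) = -6 / 85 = -0.07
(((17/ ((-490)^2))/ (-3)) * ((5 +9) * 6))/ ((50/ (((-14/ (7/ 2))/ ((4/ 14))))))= 17/ 30625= 0.00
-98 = -98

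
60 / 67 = 0.90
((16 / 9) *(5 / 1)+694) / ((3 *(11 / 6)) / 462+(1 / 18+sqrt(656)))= -3011176 / 41658335+178545024 *sqrt(41) / 41658335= 27.37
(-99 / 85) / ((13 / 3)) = -297 / 1105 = -0.27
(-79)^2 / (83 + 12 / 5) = 31205 / 427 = 73.08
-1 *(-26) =26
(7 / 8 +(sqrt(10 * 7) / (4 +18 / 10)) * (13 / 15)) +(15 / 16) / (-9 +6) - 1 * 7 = -103 / 16 +13 * sqrt(70) / 87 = -5.19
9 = 9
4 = 4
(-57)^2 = 3249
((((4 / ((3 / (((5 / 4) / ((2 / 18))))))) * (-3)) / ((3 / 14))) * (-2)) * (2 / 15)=56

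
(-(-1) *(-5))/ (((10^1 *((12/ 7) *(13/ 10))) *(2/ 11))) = -385/ 312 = -1.23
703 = 703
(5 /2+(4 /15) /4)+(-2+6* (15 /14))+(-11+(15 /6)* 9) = 1942 /105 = 18.50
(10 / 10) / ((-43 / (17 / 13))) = -17 / 559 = -0.03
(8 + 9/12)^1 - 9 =-0.25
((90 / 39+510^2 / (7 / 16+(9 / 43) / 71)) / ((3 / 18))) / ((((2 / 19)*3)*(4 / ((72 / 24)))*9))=8046762485 / 8606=935017.72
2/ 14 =1/ 7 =0.14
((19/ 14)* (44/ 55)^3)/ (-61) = -608/ 53375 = -0.01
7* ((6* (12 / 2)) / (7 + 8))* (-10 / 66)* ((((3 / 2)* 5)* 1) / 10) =-21 / 11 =-1.91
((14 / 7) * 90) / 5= 36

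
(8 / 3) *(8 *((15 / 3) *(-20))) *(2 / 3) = -12800 / 9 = -1422.22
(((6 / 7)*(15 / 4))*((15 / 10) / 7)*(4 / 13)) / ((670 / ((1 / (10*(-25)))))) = -27 / 21339500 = -0.00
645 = 645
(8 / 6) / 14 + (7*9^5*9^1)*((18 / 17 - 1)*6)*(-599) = -280769846204 / 357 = -786470157.43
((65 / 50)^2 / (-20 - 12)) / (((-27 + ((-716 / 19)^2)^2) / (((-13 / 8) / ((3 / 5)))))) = 286315237 / 4036802391075840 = 0.00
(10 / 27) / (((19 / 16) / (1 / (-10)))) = -16 / 513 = -0.03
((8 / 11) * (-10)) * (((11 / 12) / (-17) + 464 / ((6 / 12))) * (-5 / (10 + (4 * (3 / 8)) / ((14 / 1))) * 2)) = 1060085600 / 158763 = 6677.16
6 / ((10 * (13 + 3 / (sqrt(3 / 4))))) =39 / 785 - 6 * sqrt(3) / 785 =0.04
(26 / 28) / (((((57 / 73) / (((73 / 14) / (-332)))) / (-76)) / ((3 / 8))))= 69277 / 130144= 0.53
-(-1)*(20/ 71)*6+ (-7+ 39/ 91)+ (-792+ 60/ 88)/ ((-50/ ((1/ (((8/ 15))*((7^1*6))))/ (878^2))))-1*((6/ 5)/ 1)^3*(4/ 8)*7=-368485086600977/ 33715382624000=-10.93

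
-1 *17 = -17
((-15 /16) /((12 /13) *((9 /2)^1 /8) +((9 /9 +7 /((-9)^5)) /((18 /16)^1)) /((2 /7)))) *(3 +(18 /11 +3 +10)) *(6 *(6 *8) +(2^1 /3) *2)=-1454219209170 /1103454649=-1317.88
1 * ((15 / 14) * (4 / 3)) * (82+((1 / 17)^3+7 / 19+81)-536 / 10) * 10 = 1024657180 / 653429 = 1568.12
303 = 303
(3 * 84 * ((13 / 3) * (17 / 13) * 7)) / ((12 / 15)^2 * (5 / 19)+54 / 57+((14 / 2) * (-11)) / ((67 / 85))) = -103.51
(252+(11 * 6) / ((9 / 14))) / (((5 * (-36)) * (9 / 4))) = -1064 / 1215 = -0.88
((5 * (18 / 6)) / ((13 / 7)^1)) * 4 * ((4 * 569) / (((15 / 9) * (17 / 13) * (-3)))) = -191184 / 17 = -11246.12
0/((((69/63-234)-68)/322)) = 0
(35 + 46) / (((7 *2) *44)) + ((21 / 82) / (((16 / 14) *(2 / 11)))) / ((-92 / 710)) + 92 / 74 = -8.14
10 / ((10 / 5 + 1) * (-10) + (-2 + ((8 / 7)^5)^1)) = -84035 / 252528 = -0.33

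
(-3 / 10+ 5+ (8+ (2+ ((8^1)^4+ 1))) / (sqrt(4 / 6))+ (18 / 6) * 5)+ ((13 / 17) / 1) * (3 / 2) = 1772 / 85+ 4107 * sqrt(6) / 2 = 5050.87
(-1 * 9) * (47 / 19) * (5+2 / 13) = -114.74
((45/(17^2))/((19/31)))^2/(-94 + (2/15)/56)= -817330500/1190334526799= -0.00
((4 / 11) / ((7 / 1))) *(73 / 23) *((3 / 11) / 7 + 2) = 45844 / 136367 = 0.34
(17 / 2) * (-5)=-42.50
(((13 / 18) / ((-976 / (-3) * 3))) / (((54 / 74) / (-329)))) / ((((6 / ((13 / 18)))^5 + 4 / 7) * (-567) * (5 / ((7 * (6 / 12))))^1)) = 411297221699 / 39517930610660263680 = 0.00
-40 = -40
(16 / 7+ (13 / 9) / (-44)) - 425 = -1171855 / 2772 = -422.75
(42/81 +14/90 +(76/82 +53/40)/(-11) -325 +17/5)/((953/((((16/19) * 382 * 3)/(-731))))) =119502061604/268629024015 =0.44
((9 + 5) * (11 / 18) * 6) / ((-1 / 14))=-2156 / 3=-718.67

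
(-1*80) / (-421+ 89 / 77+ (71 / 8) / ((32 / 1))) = 1576960 / 8270501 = 0.19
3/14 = 0.21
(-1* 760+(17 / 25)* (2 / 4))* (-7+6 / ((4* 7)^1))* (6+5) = 7938447 / 140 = 56703.19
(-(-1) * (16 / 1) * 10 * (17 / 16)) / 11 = 170 / 11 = 15.45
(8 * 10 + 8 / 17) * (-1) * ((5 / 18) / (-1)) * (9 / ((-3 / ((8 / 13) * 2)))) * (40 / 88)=-91200 / 2431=-37.52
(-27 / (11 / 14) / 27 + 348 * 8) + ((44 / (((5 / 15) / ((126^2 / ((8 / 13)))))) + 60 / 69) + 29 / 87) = 2586813121 / 759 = 3408185.93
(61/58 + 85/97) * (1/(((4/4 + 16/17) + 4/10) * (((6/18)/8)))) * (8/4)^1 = 22127880/559787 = 39.53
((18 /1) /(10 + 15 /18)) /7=108 /455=0.24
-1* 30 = -30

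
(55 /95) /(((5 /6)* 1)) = 66 /95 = 0.69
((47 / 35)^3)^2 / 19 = 10779215329 / 34927046875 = 0.31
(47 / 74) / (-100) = -47 / 7400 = -0.01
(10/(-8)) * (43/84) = -215/336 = -0.64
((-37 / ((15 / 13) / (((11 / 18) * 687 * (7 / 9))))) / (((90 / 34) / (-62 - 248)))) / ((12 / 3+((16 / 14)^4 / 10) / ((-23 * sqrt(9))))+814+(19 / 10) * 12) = 7962330519143 / 5459429484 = 1458.45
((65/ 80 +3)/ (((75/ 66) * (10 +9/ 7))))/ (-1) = -4697/ 15800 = -0.30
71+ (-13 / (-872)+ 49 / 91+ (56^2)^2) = 111484657785 / 11336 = 9834567.55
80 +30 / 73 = 5870 / 73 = 80.41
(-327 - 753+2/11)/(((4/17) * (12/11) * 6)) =-701.13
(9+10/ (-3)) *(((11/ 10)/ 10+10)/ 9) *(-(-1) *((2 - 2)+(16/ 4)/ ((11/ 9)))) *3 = 17187/ 275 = 62.50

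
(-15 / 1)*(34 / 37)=-510 / 37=-13.78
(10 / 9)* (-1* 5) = -50 / 9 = -5.56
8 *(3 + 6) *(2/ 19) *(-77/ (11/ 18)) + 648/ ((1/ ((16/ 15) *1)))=-25056/ 95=-263.75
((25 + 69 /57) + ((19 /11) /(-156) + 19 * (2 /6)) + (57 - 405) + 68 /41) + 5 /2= -416146231 /1336764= -311.31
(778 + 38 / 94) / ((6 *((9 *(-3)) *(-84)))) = 1355 / 23688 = 0.06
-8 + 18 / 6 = -5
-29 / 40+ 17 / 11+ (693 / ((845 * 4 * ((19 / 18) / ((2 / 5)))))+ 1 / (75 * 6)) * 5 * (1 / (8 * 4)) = 0.83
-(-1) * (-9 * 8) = -72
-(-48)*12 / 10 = 288 / 5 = 57.60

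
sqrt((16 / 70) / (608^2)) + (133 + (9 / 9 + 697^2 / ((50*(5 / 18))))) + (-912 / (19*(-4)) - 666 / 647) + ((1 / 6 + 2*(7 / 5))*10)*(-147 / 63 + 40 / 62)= sqrt(70) / 10640 + 791394629278 / 22564125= 35073.14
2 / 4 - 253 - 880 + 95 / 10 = -1123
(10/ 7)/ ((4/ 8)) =20/ 7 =2.86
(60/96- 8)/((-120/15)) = 0.92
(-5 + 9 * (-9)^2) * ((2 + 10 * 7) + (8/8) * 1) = 52852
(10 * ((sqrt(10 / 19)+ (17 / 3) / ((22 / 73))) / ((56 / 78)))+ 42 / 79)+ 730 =195 * sqrt(190) / 266+ 24147831 / 24332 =1002.54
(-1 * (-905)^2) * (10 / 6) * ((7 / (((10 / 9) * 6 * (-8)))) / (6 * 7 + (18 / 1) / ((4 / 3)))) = 5733175 / 1776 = 3228.14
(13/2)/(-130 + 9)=-13/242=-0.05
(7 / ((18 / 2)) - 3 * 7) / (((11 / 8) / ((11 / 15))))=-1456 / 135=-10.79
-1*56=-56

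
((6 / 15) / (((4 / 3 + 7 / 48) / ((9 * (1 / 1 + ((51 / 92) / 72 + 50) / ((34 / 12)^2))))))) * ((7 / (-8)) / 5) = -72656703 / 23596850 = -3.08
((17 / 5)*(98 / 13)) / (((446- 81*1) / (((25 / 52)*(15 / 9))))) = 4165 / 74022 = 0.06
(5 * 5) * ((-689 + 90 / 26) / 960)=-2785 / 156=-17.85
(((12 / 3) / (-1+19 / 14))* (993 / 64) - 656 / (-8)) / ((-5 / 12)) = -30693 / 50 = -613.86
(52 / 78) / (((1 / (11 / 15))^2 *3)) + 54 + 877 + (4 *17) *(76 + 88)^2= 3705464717 / 2025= 1829859.12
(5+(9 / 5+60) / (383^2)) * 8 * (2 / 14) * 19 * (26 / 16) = 905880898 / 5134115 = 176.44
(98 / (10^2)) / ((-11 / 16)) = -392 / 275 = -1.43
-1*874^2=-763876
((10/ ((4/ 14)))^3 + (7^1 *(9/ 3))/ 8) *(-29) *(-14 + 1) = 129318917/ 8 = 16164864.62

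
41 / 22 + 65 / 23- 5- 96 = -48733 / 506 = -96.31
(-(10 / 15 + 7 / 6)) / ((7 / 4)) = -22 / 21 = -1.05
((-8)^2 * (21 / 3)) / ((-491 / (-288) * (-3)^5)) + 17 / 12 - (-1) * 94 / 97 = 6709195 / 5143716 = 1.30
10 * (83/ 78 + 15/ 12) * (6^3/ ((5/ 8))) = 7997.54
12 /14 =6 /7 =0.86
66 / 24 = 11 / 4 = 2.75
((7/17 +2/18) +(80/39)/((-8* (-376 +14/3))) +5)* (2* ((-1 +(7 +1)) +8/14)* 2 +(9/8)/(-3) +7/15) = 918523441/5474196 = 167.79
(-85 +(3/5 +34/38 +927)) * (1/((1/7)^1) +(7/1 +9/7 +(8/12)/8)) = 25862603/1995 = 12963.71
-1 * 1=-1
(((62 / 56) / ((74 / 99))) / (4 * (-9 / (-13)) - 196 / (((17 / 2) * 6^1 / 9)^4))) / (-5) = -370248593 / 3223534720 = -0.11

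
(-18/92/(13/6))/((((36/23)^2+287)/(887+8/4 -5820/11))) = -2458539/21896017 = -0.11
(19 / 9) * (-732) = -4636 / 3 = -1545.33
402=402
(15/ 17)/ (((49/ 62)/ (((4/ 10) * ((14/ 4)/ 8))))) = 93/ 476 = 0.20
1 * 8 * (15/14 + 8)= 508/7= 72.57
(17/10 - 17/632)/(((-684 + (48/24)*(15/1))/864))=-95166/43055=-2.21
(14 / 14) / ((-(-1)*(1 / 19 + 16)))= 19 / 305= 0.06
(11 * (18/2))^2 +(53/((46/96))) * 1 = 227967/23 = 9911.61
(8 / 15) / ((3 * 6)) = 0.03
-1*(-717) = 717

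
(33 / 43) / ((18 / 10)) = 55 / 129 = 0.43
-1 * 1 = -1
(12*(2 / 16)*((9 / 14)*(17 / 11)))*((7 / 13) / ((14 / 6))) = 1377 / 4004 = 0.34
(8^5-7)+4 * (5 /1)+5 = 32786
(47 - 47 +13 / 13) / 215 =1 / 215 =0.00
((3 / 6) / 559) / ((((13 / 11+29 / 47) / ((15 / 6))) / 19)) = 9823 / 415896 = 0.02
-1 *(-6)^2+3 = -33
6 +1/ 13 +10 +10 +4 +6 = 469/ 13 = 36.08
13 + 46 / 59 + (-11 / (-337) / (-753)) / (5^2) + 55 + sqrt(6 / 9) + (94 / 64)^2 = sqrt(6) / 3 + 27188733190499 / 383280614400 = 71.75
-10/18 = -5/9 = -0.56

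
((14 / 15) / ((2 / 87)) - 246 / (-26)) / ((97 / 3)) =9762 / 6305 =1.55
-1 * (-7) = 7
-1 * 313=-313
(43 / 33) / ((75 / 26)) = 1118 / 2475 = 0.45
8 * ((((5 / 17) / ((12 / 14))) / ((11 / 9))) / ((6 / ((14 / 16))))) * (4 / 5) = 49 / 187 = 0.26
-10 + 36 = 26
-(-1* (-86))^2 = -7396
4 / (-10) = -2 / 5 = -0.40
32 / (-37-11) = -2 / 3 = -0.67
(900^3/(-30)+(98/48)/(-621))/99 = -362167200049/1475496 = -245454.55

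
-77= -77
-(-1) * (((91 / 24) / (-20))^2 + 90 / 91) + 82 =1740734371 / 20966400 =83.02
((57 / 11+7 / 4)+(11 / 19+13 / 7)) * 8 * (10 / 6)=548210 / 4389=124.91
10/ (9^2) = 10/ 81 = 0.12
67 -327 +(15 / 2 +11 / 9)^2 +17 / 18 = -182.98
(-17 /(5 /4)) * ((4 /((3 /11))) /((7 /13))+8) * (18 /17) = -3552 /7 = -507.43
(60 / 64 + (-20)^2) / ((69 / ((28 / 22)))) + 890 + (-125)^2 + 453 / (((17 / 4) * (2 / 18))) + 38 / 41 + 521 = 76194617137 / 4232184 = 18003.62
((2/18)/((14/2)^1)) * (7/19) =1/171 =0.01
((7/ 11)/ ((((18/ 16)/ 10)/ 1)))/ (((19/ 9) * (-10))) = -56/ 209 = -0.27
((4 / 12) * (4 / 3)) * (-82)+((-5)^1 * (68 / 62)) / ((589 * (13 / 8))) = -36.45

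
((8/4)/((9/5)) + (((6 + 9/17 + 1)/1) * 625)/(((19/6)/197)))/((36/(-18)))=-146378.26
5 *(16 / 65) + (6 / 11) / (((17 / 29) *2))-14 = -29911 / 2431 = -12.30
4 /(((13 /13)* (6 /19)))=38 /3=12.67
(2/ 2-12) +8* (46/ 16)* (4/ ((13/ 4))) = 225/ 13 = 17.31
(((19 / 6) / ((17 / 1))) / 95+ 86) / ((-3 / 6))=-43861 / 255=-172.00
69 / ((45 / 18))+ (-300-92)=-1822 / 5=-364.40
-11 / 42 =-0.26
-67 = -67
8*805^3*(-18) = -75119058000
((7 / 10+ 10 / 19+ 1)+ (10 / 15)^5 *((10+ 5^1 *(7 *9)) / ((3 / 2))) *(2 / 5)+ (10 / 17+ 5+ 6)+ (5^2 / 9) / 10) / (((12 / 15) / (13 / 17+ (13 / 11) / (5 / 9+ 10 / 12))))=56700733544 / 1100808225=51.51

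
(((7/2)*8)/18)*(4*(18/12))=28/3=9.33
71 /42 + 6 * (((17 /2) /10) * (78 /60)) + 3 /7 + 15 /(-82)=737543 /86100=8.57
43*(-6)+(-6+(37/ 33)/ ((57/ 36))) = -55028/ 209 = -263.29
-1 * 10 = -10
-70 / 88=-35 / 44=-0.80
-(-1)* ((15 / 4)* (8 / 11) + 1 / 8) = 251 / 88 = 2.85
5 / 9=0.56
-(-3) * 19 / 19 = 3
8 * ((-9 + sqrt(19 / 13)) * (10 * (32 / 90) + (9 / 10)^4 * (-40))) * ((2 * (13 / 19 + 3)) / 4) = 1429372 / 475- 1429372 * sqrt(247) / 55575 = 2604.99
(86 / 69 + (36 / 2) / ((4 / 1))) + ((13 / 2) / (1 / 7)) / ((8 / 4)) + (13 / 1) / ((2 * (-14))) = 27079 / 966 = 28.03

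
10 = 10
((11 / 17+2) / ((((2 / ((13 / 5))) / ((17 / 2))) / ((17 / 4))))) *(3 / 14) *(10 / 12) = 9945 / 448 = 22.20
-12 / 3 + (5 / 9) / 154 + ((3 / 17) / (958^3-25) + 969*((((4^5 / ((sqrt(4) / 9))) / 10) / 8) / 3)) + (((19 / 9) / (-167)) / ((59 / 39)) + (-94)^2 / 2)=7830842494857752486141 / 340193411920793970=23018.80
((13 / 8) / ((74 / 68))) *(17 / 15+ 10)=36907 / 2220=16.62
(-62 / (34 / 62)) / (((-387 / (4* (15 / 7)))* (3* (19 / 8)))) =307520 / 875007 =0.35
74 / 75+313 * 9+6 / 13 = 2747987 / 975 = 2818.45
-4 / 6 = -2 / 3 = -0.67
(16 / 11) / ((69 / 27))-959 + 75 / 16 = -3860753 / 4048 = -953.74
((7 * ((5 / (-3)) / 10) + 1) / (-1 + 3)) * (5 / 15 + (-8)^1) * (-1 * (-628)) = 401.22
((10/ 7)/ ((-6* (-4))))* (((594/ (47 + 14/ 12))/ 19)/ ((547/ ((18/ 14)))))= 0.00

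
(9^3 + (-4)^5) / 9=-295 / 9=-32.78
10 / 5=2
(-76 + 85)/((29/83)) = 747/29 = 25.76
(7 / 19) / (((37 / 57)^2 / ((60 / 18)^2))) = 13300 / 1369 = 9.72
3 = 3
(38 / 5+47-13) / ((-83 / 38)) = -7904 / 415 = -19.05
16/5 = 3.20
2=2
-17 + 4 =-13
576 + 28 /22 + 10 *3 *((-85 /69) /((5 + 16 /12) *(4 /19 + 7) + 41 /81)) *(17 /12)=576.14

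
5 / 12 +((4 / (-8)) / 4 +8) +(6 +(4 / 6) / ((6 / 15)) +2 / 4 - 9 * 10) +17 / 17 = -1741 / 24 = -72.54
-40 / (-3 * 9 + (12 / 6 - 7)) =5 / 4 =1.25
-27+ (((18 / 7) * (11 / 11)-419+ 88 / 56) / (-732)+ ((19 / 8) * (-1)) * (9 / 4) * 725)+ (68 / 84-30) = -161092103 / 40992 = -3929.84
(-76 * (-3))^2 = 51984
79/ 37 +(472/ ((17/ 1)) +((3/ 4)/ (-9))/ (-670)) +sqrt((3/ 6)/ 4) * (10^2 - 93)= 7 * sqrt(2)/ 4 +151208909/ 5057160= 32.37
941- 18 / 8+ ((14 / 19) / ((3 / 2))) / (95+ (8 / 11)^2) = 2474044117 / 2635452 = 938.76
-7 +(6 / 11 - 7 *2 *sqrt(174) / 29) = -71 / 11 - 14 *sqrt(174) / 29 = -12.82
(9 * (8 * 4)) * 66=19008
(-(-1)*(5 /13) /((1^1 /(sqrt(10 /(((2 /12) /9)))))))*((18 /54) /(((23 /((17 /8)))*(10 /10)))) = 85*sqrt(15) /1196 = 0.28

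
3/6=1/2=0.50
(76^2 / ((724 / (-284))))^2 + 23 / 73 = 12277047986271 / 2391553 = 5133504.46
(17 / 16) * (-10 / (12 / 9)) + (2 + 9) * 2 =449 / 32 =14.03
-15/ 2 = -7.50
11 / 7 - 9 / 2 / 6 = 23 / 28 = 0.82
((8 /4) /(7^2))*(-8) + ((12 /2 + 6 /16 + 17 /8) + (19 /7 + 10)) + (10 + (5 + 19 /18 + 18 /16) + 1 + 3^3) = 233089 /3528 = 66.07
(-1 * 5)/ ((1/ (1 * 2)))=-10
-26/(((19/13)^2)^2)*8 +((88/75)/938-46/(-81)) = -5571576458102/123769111725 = -45.02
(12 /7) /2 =6 /7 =0.86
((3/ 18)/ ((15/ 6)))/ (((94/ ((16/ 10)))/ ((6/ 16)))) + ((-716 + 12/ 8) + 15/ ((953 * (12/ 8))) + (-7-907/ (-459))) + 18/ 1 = -360561378149/ 513976725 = -701.51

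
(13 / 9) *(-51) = -221 / 3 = -73.67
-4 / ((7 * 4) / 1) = -1 / 7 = -0.14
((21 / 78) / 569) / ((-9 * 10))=-7 / 1331460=-0.00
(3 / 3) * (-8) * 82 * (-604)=396224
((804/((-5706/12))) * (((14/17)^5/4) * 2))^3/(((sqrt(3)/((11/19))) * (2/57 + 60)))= -16469772747737505830273024 * sqrt(3)/156013297738177041282004348699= -0.00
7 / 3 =2.33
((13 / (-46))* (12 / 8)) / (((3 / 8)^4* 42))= -0.51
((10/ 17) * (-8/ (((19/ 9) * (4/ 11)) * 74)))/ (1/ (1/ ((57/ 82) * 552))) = -2255/ 10445174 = -0.00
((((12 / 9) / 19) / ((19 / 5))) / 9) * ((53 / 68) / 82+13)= 362705 / 13587318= 0.03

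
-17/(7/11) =-187/7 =-26.71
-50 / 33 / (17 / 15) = -250 / 187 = -1.34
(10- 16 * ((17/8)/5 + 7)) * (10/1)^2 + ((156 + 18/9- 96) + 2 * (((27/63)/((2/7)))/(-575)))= -6220353/575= -10818.01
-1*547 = -547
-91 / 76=-1.20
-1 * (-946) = 946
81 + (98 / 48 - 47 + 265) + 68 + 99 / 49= 371.06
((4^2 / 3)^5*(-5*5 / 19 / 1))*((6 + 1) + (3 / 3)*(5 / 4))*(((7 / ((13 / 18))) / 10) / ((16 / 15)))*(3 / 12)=-7884800 / 741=-10640.76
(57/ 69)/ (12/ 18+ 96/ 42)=0.28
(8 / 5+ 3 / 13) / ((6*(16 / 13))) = 0.25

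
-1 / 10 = -0.10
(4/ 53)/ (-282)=-2/ 7473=-0.00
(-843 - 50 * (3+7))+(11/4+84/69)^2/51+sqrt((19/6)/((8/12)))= -579591527/431664+sqrt(19)/2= -1340.51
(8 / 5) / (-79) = -8 / 395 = -0.02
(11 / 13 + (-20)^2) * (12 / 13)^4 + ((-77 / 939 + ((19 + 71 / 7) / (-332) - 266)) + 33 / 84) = 20456682462767 / 810248951148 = 25.25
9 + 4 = 13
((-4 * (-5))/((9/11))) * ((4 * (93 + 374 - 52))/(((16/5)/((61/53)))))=6961625/477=14594.60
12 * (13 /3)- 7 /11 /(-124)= 70935 /1364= 52.01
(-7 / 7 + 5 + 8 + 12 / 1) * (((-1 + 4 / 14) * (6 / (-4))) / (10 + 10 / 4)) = 72 / 35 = 2.06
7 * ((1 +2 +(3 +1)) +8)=105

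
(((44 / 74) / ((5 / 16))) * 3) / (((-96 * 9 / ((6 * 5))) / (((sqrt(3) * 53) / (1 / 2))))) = -2332 * sqrt(3) / 111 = -36.39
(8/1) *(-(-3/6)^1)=4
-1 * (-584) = 584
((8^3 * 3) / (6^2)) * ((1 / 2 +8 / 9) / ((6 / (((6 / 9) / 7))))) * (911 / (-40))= -36440 / 1701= -21.42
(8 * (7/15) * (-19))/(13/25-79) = 2660/2943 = 0.90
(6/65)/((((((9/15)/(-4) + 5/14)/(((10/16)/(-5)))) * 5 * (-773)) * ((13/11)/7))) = 1617/18942365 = 0.00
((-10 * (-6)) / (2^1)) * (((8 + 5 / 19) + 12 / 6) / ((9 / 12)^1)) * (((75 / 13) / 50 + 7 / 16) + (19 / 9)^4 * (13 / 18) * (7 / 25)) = 1403123819 / 747954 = 1875.95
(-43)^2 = 1849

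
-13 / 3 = -4.33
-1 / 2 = -0.50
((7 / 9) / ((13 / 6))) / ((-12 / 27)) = -21 / 26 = -0.81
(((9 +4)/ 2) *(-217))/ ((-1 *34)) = 2821/ 68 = 41.49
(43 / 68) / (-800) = -43 / 54400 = -0.00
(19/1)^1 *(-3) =-57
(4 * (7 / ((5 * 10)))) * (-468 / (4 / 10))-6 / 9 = -9838 / 15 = -655.87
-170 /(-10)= 17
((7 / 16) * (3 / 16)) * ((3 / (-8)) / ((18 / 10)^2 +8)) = -1575 / 575488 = -0.00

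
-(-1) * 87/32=87/32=2.72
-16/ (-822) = 8/ 411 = 0.02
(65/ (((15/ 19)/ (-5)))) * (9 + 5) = -17290/ 3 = -5763.33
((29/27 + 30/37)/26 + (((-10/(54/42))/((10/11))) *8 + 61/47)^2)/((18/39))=776087132099/79444476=9768.93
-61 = -61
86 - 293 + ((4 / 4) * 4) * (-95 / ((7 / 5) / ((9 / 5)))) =-4869 / 7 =-695.57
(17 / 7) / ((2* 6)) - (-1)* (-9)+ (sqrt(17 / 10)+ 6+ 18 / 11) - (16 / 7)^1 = -455 / 132+ sqrt(170) / 10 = -2.14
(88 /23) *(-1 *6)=-528 /23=-22.96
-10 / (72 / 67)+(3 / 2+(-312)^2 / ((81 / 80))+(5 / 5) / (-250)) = 144201619 / 1500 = 96134.41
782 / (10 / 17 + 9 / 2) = 26588 / 173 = 153.69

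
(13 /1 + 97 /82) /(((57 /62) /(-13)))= -468689 /2337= -200.55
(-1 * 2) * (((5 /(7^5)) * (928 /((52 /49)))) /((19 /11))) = -25520 /84721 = -0.30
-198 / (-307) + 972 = 298602 / 307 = 972.64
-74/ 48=-37/ 24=-1.54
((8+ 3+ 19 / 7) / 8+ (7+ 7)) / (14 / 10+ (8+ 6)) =50 / 49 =1.02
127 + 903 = 1030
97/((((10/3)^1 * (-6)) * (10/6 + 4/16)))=-291/115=-2.53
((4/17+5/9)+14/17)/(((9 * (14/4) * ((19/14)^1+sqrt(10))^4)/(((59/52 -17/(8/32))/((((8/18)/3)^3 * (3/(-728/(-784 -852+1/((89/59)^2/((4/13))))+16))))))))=-3070269954072853782299/11005486124031707568+115338740750451573047 * sqrt(10)/1375685765503963446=-13.85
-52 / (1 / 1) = -52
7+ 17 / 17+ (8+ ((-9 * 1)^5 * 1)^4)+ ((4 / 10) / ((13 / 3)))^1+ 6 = 790248254838700373501 / 65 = 12157665459056928823.09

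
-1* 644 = -644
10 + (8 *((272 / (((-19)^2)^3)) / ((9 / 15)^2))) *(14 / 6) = 12702768670 / 1270238787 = 10.00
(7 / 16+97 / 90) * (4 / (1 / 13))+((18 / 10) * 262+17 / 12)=49663 / 90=551.81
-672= -672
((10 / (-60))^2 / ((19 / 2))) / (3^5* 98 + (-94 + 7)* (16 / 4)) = 1 / 8025372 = 0.00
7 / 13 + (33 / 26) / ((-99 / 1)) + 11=899 / 78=11.53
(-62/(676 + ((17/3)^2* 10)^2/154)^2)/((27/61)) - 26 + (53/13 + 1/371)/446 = -25.99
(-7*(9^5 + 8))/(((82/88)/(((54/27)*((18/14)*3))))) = -140319432/41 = -3422425.17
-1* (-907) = 907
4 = 4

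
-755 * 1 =-755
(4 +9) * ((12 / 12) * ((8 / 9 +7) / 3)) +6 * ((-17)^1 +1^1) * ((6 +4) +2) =-30181 / 27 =-1117.81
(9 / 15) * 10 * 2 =12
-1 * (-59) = 59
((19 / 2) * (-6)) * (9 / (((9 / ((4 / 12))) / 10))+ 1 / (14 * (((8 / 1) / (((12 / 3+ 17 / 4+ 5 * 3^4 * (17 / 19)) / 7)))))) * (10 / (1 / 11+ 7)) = -37418755 / 122304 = -305.95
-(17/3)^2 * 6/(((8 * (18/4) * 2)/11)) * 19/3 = -60401/324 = -186.42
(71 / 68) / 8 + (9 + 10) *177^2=323816615 / 544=595251.13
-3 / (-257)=0.01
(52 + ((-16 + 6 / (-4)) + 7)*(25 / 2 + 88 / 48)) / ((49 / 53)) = -10441 / 98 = -106.54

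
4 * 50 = 200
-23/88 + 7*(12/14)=505/88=5.74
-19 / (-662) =19 / 662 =0.03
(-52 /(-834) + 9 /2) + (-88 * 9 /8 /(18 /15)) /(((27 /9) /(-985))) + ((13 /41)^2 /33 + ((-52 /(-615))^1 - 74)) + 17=1042306006838 /38553735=27035.15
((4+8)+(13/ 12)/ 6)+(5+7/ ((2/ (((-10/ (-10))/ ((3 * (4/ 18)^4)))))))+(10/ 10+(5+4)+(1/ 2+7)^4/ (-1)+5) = -764201/ 288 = -2653.48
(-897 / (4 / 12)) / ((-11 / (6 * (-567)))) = -9154782 / 11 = -832252.91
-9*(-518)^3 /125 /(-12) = -104243874 /125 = -833950.99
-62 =-62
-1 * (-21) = 21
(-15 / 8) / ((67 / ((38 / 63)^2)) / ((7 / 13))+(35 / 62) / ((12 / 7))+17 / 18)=-1510785 / 276598529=-0.01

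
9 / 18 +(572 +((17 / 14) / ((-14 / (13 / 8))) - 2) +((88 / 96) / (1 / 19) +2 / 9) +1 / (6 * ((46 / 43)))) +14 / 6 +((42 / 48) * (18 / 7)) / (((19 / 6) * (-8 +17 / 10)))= 3640805207 / 6166944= 590.37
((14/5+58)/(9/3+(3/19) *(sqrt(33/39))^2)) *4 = 150176/1935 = 77.61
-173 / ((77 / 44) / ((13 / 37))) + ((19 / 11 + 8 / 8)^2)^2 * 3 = 497659564 / 3792019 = 131.24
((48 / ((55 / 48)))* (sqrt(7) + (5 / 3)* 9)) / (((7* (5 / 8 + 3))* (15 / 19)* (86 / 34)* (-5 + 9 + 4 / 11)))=41344* sqrt(7) / 218225 + 124032 / 43645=3.34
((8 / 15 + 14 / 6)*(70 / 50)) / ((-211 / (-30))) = 602 / 1055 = 0.57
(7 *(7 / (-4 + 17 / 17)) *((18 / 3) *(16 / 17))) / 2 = -784 / 17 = -46.12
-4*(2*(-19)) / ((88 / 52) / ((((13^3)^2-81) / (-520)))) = -45853916 / 55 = -833707.56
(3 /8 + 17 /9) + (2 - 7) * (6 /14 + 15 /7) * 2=-11819 /504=-23.45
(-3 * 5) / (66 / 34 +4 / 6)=-765 / 133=-5.75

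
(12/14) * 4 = 24/7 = 3.43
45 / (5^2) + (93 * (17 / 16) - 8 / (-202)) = 813269 / 8080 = 100.65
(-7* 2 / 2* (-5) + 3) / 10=19 / 5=3.80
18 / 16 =9 / 8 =1.12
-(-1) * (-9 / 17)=-0.53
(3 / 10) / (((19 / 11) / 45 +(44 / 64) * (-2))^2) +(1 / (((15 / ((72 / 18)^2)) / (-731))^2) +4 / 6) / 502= 1211.29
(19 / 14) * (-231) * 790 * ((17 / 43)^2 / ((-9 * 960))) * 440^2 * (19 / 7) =2354359.29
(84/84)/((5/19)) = 19/5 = 3.80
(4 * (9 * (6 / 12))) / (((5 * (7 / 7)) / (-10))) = -36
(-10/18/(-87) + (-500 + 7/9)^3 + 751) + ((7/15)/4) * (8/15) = -124416822.53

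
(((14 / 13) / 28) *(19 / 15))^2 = 361 / 152100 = 0.00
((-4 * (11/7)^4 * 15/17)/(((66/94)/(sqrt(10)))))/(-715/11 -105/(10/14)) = 312785 * sqrt(10)/2163301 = 0.46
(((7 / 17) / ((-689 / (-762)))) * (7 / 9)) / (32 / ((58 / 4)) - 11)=-360934 / 8960445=-0.04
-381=-381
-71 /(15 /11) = -781 /15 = -52.07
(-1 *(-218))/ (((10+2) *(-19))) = -109/ 114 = -0.96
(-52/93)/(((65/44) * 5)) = -176/2325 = -0.08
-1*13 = -13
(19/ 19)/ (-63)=-0.02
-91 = -91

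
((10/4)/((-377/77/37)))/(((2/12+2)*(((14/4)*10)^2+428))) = -14245/2700451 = -0.01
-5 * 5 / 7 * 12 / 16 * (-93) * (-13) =-90675 / 28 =-3238.39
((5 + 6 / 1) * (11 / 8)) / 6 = 2.52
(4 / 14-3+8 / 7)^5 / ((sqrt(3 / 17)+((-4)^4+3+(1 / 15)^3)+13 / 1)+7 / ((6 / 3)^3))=-77804739998271000 / 2215623797011096913+117406179000000*sqrt(51) / 15509366579077678391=-0.04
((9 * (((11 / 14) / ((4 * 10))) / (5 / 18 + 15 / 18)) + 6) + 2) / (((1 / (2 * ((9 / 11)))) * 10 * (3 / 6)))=411219 / 154000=2.67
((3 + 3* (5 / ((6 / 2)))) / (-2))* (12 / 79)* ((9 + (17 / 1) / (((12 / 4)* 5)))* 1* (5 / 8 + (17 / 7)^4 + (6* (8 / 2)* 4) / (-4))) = -66631024 / 948395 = -70.26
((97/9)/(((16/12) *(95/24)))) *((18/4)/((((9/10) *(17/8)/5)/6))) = 46560/323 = 144.15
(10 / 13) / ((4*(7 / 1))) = 5 / 182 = 0.03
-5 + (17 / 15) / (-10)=-767 / 150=-5.11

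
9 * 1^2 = 9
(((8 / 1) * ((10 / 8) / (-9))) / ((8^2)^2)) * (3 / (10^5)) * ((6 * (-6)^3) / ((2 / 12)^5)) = 6561 / 80000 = 0.08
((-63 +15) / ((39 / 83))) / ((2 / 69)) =-3524.31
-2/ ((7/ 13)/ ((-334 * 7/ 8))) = 2171/ 2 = 1085.50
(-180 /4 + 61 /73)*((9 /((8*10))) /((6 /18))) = -10881 /730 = -14.91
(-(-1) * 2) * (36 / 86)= 36 / 43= 0.84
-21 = -21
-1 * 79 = -79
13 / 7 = 1.86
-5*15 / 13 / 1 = -75 / 13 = -5.77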